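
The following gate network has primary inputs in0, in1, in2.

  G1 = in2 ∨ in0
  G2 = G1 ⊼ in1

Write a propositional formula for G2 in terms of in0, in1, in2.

(in2 ∨ in0) ⊼ in1

G1 = in2 ∨ in0
G2 = G1 ⊼ in1 = (in2 ∨ in0) ⊼ in1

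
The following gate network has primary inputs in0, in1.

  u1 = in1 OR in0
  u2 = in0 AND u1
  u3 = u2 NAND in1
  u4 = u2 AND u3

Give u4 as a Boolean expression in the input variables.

u1 = in1 OR in0
u2 = in0 AND u1 = in0 AND (in1 OR in0)
u3 = u2 NAND in1 = (in0 AND (in1 OR in0)) NAND in1
u4 = u2 AND u3 = (in0 AND (in1 OR in0)) AND ((in0 AND (in1 OR in0)) NAND in1)

(in0 AND (in1 OR in0)) AND ((in0 AND (in1 OR in0)) NAND in1)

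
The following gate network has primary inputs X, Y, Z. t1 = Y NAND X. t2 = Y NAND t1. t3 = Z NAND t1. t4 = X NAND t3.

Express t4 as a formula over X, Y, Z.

X NAND (Z NAND (Y NAND X))

t1 = Y NAND X
t3 = Z NAND t1 = Z NAND (Y NAND X)
t4 = X NAND t3 = X NAND (Z NAND (Y NAND X))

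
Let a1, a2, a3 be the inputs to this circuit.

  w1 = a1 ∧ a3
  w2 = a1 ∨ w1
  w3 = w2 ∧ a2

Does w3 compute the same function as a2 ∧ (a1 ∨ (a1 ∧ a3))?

Yes

w1 = a1 ∧ a3
w2 = a1 ∨ w1 = a1 ∨ (a1 ∧ a3)
w3 = w2 ∧ a2 = (a1 ∨ (a1 ∧ a3)) ∧ a2
At a1=0, a2=0, a3=0: circuit gives 0, formula gives 0.
At a1=1, a2=1, a3=0: circuit gives 1, formula gives 1.
Agrees on all 8 inputs.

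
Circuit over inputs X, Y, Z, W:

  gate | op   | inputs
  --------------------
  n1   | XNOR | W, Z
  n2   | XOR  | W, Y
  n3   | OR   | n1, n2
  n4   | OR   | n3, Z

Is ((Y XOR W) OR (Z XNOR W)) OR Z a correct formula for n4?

n1 = W XNOR Z
n2 = W XOR Y
n3 = n1 OR n2 = (W XNOR Z) OR (W XOR Y)
n4 = n3 OR Z = ((W XNOR Z) OR (W XOR Y)) OR Z
At X=0, Y=1, Z=0, W=1: circuit gives 0, formula gives 0.
At X=0, Y=0, Z=0, W=0: circuit gives 1, formula gives 1.
Agrees on all 16 inputs.

Yes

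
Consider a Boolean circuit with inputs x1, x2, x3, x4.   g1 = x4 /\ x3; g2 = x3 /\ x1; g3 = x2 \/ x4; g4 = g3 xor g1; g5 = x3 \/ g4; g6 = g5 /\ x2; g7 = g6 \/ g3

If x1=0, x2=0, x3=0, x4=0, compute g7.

g1 = 0 /\ 0 = 0
g3 = 0 \/ 0 = 0
g4 = 0 xor 0 = 0
g5 = 0 \/ 0 = 0
g6 = 0 /\ 0 = 0
g7 = 0 \/ 0 = 0

0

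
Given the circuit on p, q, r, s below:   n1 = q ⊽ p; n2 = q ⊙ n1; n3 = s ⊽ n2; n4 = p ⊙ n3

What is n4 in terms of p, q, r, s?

p ⊙ (s ⊽ (q ⊙ (q ⊽ p)))

n1 = q ⊽ p
n2 = q ⊙ n1 = q ⊙ (q ⊽ p)
n3 = s ⊽ n2 = s ⊽ (q ⊙ (q ⊽ p))
n4 = p ⊙ n3 = p ⊙ (s ⊽ (q ⊙ (q ⊽ p)))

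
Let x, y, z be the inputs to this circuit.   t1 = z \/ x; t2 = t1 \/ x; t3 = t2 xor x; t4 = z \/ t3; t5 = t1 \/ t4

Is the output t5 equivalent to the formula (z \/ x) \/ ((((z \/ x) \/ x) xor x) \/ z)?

t1 = z \/ x
t2 = t1 \/ x = (z \/ x) \/ x
t3 = t2 xor x = ((z \/ x) \/ x) xor x
t4 = z \/ t3 = z \/ (((z \/ x) \/ x) xor x)
t5 = t1 \/ t4 = (z \/ x) \/ (z \/ (((z \/ x) \/ x) xor x))
At x=0, y=0, z=0: circuit gives 0, formula gives 0.
At x=0, y=0, z=1: circuit gives 1, formula gives 1.
Agrees on all 8 inputs.

Yes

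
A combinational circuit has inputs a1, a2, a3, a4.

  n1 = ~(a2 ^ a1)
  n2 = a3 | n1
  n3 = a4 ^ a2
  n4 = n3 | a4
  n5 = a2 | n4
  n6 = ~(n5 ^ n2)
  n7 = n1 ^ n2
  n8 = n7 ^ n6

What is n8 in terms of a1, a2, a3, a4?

n1 = ~(a2 ^ a1)
n2 = a3 | n1 = a3 | (~(a2 ^ a1))
n3 = a4 ^ a2
n4 = n3 | a4 = (a4 ^ a2) | a4
n5 = a2 | n4 = a2 | ((a4 ^ a2) | a4)
n6 = ~(n5 ^ n2) = ~((a2 | ((a4 ^ a2) | a4)) ^ (a3 | (~(a2 ^ a1))))
n7 = n1 ^ n2 = (~(a2 ^ a1)) ^ (a3 | (~(a2 ^ a1)))
n8 = n7 ^ n6 = ((~(a2 ^ a1)) ^ (a3 | (~(a2 ^ a1)))) ^ (~((a2 | ((a4 ^ a2) | a4)) ^ (a3 | (~(a2 ^ a1)))))

((~(a2 ^ a1)) ^ (a3 | (~(a2 ^ a1)))) ^ (~((a2 | ((a4 ^ a2) | a4)) ^ (a3 | (~(a2 ^ a1)))))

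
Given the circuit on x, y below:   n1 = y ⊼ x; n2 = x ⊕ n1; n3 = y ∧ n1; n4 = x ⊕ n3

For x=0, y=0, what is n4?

n1 = 0 ⊼ 0 = 1
n3 = 0 ∧ 1 = 0
n4 = 0 ⊕ 0 = 0

0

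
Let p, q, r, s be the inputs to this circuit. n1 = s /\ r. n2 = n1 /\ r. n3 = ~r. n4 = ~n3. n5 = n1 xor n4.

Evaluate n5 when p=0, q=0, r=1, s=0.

n1 = 0 /\ 1 = 0
n3 = ~1 = 0
n4 = ~0 = 1
n5 = 0 xor 1 = 1

1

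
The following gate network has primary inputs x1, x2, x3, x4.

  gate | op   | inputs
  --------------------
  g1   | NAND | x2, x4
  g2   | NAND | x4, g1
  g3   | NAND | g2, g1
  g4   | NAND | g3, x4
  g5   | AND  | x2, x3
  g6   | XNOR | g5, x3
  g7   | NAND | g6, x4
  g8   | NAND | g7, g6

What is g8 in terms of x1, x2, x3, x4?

g5 = x2 AND x3
g6 = g5 XNOR x3 = (x2 AND x3) XNOR x3
g7 = g6 NAND x4 = ((x2 AND x3) XNOR x3) NAND x4
g8 = g7 NAND g6 = (((x2 AND x3) XNOR x3) NAND x4) NAND ((x2 AND x3) XNOR x3)

(((x2 AND x3) XNOR x3) NAND x4) NAND ((x2 AND x3) XNOR x3)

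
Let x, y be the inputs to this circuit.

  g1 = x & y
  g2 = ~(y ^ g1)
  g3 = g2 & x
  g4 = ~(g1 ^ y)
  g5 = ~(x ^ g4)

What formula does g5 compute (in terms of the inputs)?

~(x ^ (~((x & y) ^ y)))

g1 = x & y
g4 = ~(g1 ^ y) = ~((x & y) ^ y)
g5 = ~(x ^ g4) = ~(x ^ (~((x & y) ^ y)))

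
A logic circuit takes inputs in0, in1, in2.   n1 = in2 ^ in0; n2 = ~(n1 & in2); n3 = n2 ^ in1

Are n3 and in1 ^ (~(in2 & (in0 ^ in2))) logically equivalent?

Yes

n1 = in2 ^ in0
n2 = ~(n1 & in2) = ~((in2 ^ in0) & in2)
n3 = n2 ^ in1 = (~((in2 ^ in0) & in2)) ^ in1
At in0=0, in1=0, in2=1: circuit gives 0, formula gives 0.
At in0=0, in1=0, in2=0: circuit gives 1, formula gives 1.
Agrees on all 8 inputs.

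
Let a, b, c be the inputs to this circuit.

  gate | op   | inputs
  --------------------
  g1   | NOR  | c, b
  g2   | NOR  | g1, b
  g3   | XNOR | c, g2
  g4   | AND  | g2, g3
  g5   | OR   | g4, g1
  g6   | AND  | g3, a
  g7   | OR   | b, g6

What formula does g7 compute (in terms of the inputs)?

g1 = c NOR b
g2 = g1 NOR b = (c NOR b) NOR b
g3 = c XNOR g2 = c XNOR ((c NOR b) NOR b)
g6 = g3 AND a = (c XNOR ((c NOR b) NOR b)) AND a
g7 = b OR g6 = b OR ((c XNOR ((c NOR b) NOR b)) AND a)

b OR ((c XNOR ((c NOR b) NOR b)) AND a)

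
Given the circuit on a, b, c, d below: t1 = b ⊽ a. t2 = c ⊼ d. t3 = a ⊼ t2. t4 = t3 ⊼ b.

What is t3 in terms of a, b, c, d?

t2 = c ⊼ d
t3 = a ⊼ t2 = a ⊼ (c ⊼ d)

a ⊼ (c ⊼ d)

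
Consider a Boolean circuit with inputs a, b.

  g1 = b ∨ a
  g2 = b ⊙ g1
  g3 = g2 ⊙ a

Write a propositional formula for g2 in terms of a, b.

g1 = b ∨ a
g2 = b ⊙ g1 = b ⊙ (b ∨ a)

b ⊙ (b ∨ a)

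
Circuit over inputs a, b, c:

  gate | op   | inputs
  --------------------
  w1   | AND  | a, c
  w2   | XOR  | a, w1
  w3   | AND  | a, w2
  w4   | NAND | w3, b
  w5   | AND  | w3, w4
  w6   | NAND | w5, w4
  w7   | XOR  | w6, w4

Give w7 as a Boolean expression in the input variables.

(((a AND (a XOR (a AND c))) AND ((a AND (a XOR (a AND c))) NAND b)) NAND ((a AND (a XOR (a AND c))) NAND b)) XOR ((a AND (a XOR (a AND c))) NAND b)

w1 = a AND c
w2 = a XOR w1 = a XOR (a AND c)
w3 = a AND w2 = a AND (a XOR (a AND c))
w4 = w3 NAND b = (a AND (a XOR (a AND c))) NAND b
w5 = w3 AND w4 = (a AND (a XOR (a AND c))) AND ((a AND (a XOR (a AND c))) NAND b)
w6 = w5 NAND w4 = ((a AND (a XOR (a AND c))) AND ((a AND (a XOR (a AND c))) NAND b)) NAND ((a AND (a XOR (a AND c))) NAND b)
w7 = w6 XOR w4 = (((a AND (a XOR (a AND c))) AND ((a AND (a XOR (a AND c))) NAND b)) NAND ((a AND (a XOR (a AND c))) NAND b)) XOR ((a AND (a XOR (a AND c))) NAND b)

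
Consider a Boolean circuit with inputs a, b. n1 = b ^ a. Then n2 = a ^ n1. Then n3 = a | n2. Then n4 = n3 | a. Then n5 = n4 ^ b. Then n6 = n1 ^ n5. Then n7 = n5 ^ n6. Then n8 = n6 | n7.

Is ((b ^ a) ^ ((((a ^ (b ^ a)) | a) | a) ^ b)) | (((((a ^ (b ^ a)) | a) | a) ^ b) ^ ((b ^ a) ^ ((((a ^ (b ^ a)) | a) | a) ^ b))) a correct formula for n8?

Yes

n1 = b ^ a
n2 = a ^ n1 = a ^ (b ^ a)
n3 = a | n2 = a | (a ^ (b ^ a))
n4 = n3 | a = (a | (a ^ (b ^ a))) | a
n5 = n4 ^ b = ((a | (a ^ (b ^ a))) | a) ^ b
n6 = n1 ^ n5 = (b ^ a) ^ (((a | (a ^ (b ^ a))) | a) ^ b)
n7 = n5 ^ n6 = (((a | (a ^ (b ^ a))) | a) ^ b) ^ ((b ^ a) ^ (((a | (a ^ (b ^ a))) | a) ^ b))
n8 = n6 | n7 = ((b ^ a) ^ (((a | (a ^ (b ^ a))) | a) ^ b)) | ((((a | (a ^ (b ^ a))) | a) ^ b) ^ ((b ^ a) ^ (((a | (a ^ (b ^ a))) | a) ^ b)))
At a=0, b=0: circuit gives 0, formula gives 0.
At a=0, b=1: circuit gives 1, formula gives 1.
Agrees on all 4 inputs.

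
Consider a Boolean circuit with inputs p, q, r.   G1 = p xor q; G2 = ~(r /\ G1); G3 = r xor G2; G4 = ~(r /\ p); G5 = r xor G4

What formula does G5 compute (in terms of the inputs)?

G4 = ~(r /\ p)
G5 = r xor G4 = r xor (~(r /\ p))

r xor (~(r /\ p))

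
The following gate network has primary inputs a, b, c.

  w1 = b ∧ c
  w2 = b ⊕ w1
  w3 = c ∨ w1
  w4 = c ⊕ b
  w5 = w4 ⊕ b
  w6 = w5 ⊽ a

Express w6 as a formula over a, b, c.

((c ⊕ b) ⊕ b) ⊽ a

w4 = c ⊕ b
w5 = w4 ⊕ b = (c ⊕ b) ⊕ b
w6 = w5 ⊽ a = ((c ⊕ b) ⊕ b) ⊽ a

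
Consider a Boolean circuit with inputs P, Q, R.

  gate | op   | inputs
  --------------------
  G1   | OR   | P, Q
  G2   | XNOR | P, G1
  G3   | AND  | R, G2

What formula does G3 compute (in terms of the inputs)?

R AND (P XNOR (P OR Q))

G1 = P OR Q
G2 = P XNOR G1 = P XNOR (P OR Q)
G3 = R AND G2 = R AND (P XNOR (P OR Q))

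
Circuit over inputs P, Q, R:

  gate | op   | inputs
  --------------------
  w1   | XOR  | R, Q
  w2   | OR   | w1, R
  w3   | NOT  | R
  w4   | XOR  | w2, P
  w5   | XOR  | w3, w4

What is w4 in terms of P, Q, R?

w1 = R XOR Q
w2 = w1 OR R = (R XOR Q) OR R
w4 = w2 XOR P = ((R XOR Q) OR R) XOR P

((R XOR Q) OR R) XOR P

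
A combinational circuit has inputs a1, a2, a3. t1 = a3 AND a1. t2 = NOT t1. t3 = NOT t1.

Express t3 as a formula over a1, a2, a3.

t1 = a3 AND a1
t3 = NOT t1 = NOT (a3 AND a1)

NOT (a3 AND a1)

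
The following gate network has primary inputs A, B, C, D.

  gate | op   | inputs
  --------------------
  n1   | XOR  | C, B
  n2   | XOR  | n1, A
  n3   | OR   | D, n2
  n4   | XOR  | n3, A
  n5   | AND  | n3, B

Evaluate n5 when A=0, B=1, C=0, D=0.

n1 = 0 XOR 1 = 1
n2 = 1 XOR 0 = 1
n3 = 0 OR 1 = 1
n5 = 1 AND 1 = 1

1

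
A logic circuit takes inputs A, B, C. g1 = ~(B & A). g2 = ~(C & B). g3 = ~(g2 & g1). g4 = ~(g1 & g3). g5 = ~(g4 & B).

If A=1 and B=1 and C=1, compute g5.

0

g1 = ~(1 & 1) = 0
g2 = ~(1 & 1) = 0
g3 = ~(0 & 0) = 1
g4 = ~(0 & 1) = 1
g5 = ~(1 & 1) = 0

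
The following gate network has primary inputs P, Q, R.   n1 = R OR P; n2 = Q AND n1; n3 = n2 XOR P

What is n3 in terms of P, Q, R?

(Q AND (R OR P)) XOR P

n1 = R OR P
n2 = Q AND n1 = Q AND (R OR P)
n3 = n2 XOR P = (Q AND (R OR P)) XOR P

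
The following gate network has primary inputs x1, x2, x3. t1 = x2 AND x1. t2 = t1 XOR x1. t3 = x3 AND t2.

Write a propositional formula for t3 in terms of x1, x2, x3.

x3 AND ((x2 AND x1) XOR x1)

t1 = x2 AND x1
t2 = t1 XOR x1 = (x2 AND x1) XOR x1
t3 = x3 AND t2 = x3 AND ((x2 AND x1) XOR x1)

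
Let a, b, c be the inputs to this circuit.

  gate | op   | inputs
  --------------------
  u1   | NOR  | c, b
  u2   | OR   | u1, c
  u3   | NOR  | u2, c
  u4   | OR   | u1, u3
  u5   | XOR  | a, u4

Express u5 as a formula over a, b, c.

u1 = c NOR b
u2 = u1 OR c = (c NOR b) OR c
u3 = u2 NOR c = ((c NOR b) OR c) NOR c
u4 = u1 OR u3 = (c NOR b) OR (((c NOR b) OR c) NOR c)
u5 = a XOR u4 = a XOR ((c NOR b) OR (((c NOR b) OR c) NOR c))

a XOR ((c NOR b) OR (((c NOR b) OR c) NOR c))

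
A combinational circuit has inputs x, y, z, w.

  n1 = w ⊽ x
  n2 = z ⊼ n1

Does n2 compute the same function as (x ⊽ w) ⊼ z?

Yes

n1 = w ⊽ x
n2 = z ⊼ n1 = z ⊼ (w ⊽ x)
At x=0, y=0, z=1, w=0: circuit gives 0, formula gives 0.
At x=0, y=0, z=0, w=0: circuit gives 1, formula gives 1.
Agrees on all 16 inputs.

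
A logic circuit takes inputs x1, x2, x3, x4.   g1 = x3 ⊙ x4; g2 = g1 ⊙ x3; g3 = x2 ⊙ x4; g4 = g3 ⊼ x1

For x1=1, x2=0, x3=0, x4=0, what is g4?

g3 = 0 ⊙ 0 = 1
g4 = 1 ⊼ 1 = 0

0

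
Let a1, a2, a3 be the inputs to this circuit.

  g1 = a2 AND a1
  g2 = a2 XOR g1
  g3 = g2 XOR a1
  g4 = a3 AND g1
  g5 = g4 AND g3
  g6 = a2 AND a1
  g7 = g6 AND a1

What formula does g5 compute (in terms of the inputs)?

g1 = a2 AND a1
g2 = a2 XOR g1 = a2 XOR (a2 AND a1)
g3 = g2 XOR a1 = (a2 XOR (a2 AND a1)) XOR a1
g4 = a3 AND g1 = a3 AND (a2 AND a1)
g5 = g4 AND g3 = (a3 AND (a2 AND a1)) AND ((a2 XOR (a2 AND a1)) XOR a1)

(a3 AND (a2 AND a1)) AND ((a2 XOR (a2 AND a1)) XOR a1)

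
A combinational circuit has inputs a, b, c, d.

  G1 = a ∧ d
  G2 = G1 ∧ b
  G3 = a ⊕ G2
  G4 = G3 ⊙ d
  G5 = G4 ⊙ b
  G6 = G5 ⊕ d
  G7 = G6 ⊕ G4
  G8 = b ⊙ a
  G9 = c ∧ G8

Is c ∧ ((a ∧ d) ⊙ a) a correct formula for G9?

G8 = b ⊙ a
G9 = c ∧ G8 = c ∧ (b ⊙ a)
At a=0, b=1, c=1, d=0: circuit gives 0, formula gives 1.

No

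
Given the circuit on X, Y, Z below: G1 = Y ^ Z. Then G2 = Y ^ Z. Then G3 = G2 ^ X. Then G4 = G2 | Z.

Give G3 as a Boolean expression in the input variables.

G2 = Y ^ Z
G3 = G2 ^ X = (Y ^ Z) ^ X

(Y ^ Z) ^ X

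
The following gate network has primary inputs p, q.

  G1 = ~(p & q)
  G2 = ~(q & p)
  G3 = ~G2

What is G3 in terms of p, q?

~(~(q & p))

G2 = ~(q & p)
G3 = ~G2 = ~(~(q & p))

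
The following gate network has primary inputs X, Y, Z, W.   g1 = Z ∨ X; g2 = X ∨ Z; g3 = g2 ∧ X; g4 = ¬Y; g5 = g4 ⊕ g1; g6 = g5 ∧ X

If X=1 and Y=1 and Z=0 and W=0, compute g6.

1

g1 = 0 ∨ 1 = 1
g4 = ¬1 = 0
g5 = 0 ⊕ 1 = 1
g6 = 1 ∧ 1 = 1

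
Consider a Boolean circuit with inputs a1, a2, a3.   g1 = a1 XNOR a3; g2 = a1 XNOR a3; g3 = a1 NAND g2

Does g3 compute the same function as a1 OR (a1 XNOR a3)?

g2 = a1 XNOR a3
g3 = a1 NAND g2 = a1 NAND (a1 XNOR a3)
At a1=0, a2=0, a3=1: circuit gives 1, formula gives 0.

No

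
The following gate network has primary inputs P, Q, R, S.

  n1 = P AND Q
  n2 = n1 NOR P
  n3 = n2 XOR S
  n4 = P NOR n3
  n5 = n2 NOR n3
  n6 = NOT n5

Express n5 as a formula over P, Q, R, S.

n1 = P AND Q
n2 = n1 NOR P = (P AND Q) NOR P
n3 = n2 XOR S = ((P AND Q) NOR P) XOR S
n5 = n2 NOR n3 = ((P AND Q) NOR P) NOR (((P AND Q) NOR P) XOR S)

((P AND Q) NOR P) NOR (((P AND Q) NOR P) XOR S)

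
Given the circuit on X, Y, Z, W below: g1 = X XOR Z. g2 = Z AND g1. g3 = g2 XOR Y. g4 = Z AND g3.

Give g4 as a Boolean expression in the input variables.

g1 = X XOR Z
g2 = Z AND g1 = Z AND (X XOR Z)
g3 = g2 XOR Y = (Z AND (X XOR Z)) XOR Y
g4 = Z AND g3 = Z AND ((Z AND (X XOR Z)) XOR Y)

Z AND ((Z AND (X XOR Z)) XOR Y)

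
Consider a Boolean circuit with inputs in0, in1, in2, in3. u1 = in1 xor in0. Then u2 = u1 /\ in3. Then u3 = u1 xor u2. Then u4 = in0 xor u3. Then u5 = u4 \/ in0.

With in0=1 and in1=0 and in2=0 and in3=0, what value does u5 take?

1

u1 = 0 xor 1 = 1
u2 = 1 /\ 0 = 0
u3 = 1 xor 0 = 1
u4 = 1 xor 1 = 0
u5 = 0 \/ 1 = 1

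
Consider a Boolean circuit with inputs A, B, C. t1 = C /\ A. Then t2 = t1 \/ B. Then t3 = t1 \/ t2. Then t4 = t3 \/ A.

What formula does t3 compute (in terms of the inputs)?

t1 = C /\ A
t2 = t1 \/ B = (C /\ A) \/ B
t3 = t1 \/ t2 = (C /\ A) \/ ((C /\ A) \/ B)

(C /\ A) \/ ((C /\ A) \/ B)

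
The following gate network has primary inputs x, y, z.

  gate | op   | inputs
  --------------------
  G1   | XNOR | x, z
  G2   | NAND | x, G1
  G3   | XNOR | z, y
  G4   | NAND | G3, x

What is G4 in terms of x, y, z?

G3 = z XNOR y
G4 = G3 NAND x = (z XNOR y) NAND x

(z XNOR y) NAND x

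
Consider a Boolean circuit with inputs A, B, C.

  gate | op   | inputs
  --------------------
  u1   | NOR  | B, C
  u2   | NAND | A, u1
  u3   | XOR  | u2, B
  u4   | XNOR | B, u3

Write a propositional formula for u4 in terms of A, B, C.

u1 = B NOR C
u2 = A NAND u1 = A NAND (B NOR C)
u3 = u2 XOR B = (A NAND (B NOR C)) XOR B
u4 = B XNOR u3 = B XNOR ((A NAND (B NOR C)) XOR B)

B XNOR ((A NAND (B NOR C)) XOR B)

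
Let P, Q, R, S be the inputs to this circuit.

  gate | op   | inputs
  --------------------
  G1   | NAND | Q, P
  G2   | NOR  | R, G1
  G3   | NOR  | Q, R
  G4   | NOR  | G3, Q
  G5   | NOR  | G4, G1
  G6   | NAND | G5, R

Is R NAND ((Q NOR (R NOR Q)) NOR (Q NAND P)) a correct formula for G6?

Yes

G1 = Q NAND P
G3 = Q NOR R
G4 = G3 NOR Q = (Q NOR R) NOR Q
G5 = G4 NOR G1 = ((Q NOR R) NOR Q) NOR (Q NAND P)
G6 = G5 NAND R = (((Q NOR R) NOR Q) NOR (Q NAND P)) NAND R
At P=1, Q=1, R=1, S=0: circuit gives 0, formula gives 0.
At P=0, Q=0, R=0, S=0: circuit gives 1, formula gives 1.
Agrees on all 16 inputs.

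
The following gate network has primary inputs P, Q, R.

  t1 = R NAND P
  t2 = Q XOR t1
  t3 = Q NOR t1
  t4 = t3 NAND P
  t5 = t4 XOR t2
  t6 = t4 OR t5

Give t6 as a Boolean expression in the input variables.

t1 = R NAND P
t2 = Q XOR t1 = Q XOR (R NAND P)
t3 = Q NOR t1 = Q NOR (R NAND P)
t4 = t3 NAND P = (Q NOR (R NAND P)) NAND P
t5 = t4 XOR t2 = ((Q NOR (R NAND P)) NAND P) XOR (Q XOR (R NAND P))
t6 = t4 OR t5 = ((Q NOR (R NAND P)) NAND P) OR (((Q NOR (R NAND P)) NAND P) XOR (Q XOR (R NAND P)))

((Q NOR (R NAND P)) NAND P) OR (((Q NOR (R NAND P)) NAND P) XOR (Q XOR (R NAND P)))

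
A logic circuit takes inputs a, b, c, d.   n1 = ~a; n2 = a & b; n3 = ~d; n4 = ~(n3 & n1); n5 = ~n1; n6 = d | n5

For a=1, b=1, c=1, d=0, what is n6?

1

n1 = ~1 = 0
n5 = ~0 = 1
n6 = 0 | 1 = 1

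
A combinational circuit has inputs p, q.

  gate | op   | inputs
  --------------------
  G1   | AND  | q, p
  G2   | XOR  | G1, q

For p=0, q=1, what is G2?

G1 = 1 AND 0 = 0
G2 = 0 XOR 1 = 1

1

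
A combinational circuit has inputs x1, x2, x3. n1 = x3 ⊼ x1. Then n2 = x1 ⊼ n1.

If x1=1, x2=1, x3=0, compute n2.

n1 = 0 ⊼ 1 = 1
n2 = 1 ⊼ 1 = 0

0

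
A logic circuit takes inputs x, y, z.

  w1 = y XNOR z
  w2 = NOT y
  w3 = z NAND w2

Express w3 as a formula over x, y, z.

z NAND NOT y

w2 = NOT y
w3 = z NAND w2 = z NAND NOT y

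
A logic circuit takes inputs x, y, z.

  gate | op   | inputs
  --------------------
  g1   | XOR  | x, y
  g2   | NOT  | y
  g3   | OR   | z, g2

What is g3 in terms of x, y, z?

z OR NOT y

g2 = NOT y
g3 = z OR g2 = z OR NOT y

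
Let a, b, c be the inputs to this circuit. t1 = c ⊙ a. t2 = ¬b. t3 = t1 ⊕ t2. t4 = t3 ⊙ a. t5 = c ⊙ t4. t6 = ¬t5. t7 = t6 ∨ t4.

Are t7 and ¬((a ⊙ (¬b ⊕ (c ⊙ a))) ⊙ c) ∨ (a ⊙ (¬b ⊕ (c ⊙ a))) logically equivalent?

Yes

t1 = c ⊙ a
t2 = ¬b
t3 = t1 ⊕ t2 = (c ⊙ a) ⊕ ¬b
t4 = t3 ⊙ a = ((c ⊙ a) ⊕ ¬b) ⊙ a
t5 = c ⊙ t4 = c ⊙ (((c ⊙ a) ⊕ ¬b) ⊙ a)
t6 = ¬t5 = ¬(c ⊙ (((c ⊙ a) ⊕ ¬b) ⊙ a))
t7 = t6 ∨ t4 = ¬(c ⊙ (((c ⊙ a) ⊕ ¬b) ⊙ a)) ∨ (((c ⊙ a) ⊕ ¬b) ⊙ a)
At a=0, b=1, c=0: circuit gives 0, formula gives 0.
At a=0, b=0, c=0: circuit gives 1, formula gives 1.
Agrees on all 8 inputs.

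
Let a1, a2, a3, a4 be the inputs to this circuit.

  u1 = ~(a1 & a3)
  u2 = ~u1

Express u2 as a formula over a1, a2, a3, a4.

u1 = ~(a1 & a3)
u2 = ~u1 = ~(~(a1 & a3))

~(~(a1 & a3))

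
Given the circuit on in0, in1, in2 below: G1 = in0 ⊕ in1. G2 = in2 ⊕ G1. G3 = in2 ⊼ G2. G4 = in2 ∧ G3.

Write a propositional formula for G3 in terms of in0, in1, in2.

G1 = in0 ⊕ in1
G2 = in2 ⊕ G1 = in2 ⊕ (in0 ⊕ in1)
G3 = in2 ⊼ G2 = in2 ⊼ (in2 ⊕ (in0 ⊕ in1))

in2 ⊼ (in2 ⊕ (in0 ⊕ in1))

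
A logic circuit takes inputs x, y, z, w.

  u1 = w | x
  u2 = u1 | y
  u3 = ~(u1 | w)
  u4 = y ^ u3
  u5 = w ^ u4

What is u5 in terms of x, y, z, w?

w ^ (y ^ (~((w | x) | w)))

u1 = w | x
u3 = ~(u1 | w) = ~((w | x) | w)
u4 = y ^ u3 = y ^ (~((w | x) | w))
u5 = w ^ u4 = w ^ (y ^ (~((w | x) | w)))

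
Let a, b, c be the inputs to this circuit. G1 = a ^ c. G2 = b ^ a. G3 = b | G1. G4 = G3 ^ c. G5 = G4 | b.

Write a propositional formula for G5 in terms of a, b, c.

G1 = a ^ c
G3 = b | G1 = b | (a ^ c)
G4 = G3 ^ c = (b | (a ^ c)) ^ c
G5 = G4 | b = ((b | (a ^ c)) ^ c) | b

((b | (a ^ c)) ^ c) | b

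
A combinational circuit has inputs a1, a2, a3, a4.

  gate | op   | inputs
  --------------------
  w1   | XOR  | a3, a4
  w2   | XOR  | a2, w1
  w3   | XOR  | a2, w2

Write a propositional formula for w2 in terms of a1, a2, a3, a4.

w1 = a3 XOR a4
w2 = a2 XOR w1 = a2 XOR (a3 XOR a4)

a2 XOR (a3 XOR a4)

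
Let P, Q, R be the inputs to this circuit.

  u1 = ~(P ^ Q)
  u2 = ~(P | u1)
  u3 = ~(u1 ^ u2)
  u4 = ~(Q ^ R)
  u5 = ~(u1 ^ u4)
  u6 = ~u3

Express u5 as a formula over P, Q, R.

~((~(P ^ Q)) ^ (~(Q ^ R)))

u1 = ~(P ^ Q)
u4 = ~(Q ^ R)
u5 = ~(u1 ^ u4) = ~((~(P ^ Q)) ^ (~(Q ^ R)))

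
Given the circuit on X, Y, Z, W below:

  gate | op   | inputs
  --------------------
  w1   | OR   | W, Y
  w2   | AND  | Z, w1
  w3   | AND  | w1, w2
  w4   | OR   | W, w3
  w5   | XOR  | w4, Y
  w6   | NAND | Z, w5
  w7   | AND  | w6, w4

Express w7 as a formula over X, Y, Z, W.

w1 = W OR Y
w2 = Z AND w1 = Z AND (W OR Y)
w3 = w1 AND w2 = (W OR Y) AND (Z AND (W OR Y))
w4 = W OR w3 = W OR ((W OR Y) AND (Z AND (W OR Y)))
w5 = w4 XOR Y = (W OR ((W OR Y) AND (Z AND (W OR Y)))) XOR Y
w6 = Z NAND w5 = Z NAND ((W OR ((W OR Y) AND (Z AND (W OR Y)))) XOR Y)
w7 = w6 AND w4 = (Z NAND ((W OR ((W OR Y) AND (Z AND (W OR Y)))) XOR Y)) AND (W OR ((W OR Y) AND (Z AND (W OR Y))))

(Z NAND ((W OR ((W OR Y) AND (Z AND (W OR Y)))) XOR Y)) AND (W OR ((W OR Y) AND (Z AND (W OR Y))))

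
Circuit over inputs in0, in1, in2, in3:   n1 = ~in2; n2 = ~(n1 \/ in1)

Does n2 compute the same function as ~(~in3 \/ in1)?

No

n1 = ~in2
n2 = ~(n1 \/ in1) = ~(~in2 \/ in1)
At in0=0, in1=0, in2=0, in3=1: circuit gives 0, formula gives 1.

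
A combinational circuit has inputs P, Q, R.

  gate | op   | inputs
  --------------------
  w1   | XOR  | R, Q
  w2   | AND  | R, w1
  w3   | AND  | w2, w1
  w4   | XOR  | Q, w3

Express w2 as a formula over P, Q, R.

w1 = R XOR Q
w2 = R AND w1 = R AND (R XOR Q)

R AND (R XOR Q)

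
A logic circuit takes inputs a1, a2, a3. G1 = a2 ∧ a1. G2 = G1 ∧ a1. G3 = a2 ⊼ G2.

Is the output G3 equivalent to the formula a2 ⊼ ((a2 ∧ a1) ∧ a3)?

No

G1 = a2 ∧ a1
G2 = G1 ∧ a1 = (a2 ∧ a1) ∧ a1
G3 = a2 ⊼ G2 = a2 ⊼ ((a2 ∧ a1) ∧ a1)
At a1=1, a2=1, a3=0: circuit gives 0, formula gives 1.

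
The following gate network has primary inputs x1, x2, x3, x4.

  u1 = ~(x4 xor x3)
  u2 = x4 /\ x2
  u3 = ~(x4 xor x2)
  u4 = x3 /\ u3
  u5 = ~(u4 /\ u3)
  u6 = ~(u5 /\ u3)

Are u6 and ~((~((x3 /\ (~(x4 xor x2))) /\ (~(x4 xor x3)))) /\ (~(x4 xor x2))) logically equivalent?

u3 = ~(x4 xor x2)
u4 = x3 /\ u3 = x3 /\ (~(x4 xor x2))
u5 = ~(u4 /\ u3) = ~((x3 /\ (~(x4 xor x2))) /\ (~(x4 xor x2)))
u6 = ~(u5 /\ u3) = ~((~((x3 /\ (~(x4 xor x2))) /\ (~(x4 xor x2)))) /\ (~(x4 xor x2)))
At x1=0, x2=0, x3=1, x4=0: circuit gives 1, formula gives 0.

No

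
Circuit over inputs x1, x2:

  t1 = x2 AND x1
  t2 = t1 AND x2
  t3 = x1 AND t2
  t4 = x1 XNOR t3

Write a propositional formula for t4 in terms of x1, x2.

t1 = x2 AND x1
t2 = t1 AND x2 = (x2 AND x1) AND x2
t3 = x1 AND t2 = x1 AND ((x2 AND x1) AND x2)
t4 = x1 XNOR t3 = x1 XNOR (x1 AND ((x2 AND x1) AND x2))

x1 XNOR (x1 AND ((x2 AND x1) AND x2))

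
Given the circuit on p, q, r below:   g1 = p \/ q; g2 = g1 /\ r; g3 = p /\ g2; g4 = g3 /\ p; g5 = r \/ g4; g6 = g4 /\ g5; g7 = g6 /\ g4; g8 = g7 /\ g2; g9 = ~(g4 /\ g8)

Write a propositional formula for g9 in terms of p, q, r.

~(((p /\ ((p \/ q) /\ r)) /\ p) /\ (((((p /\ ((p \/ q) /\ r)) /\ p) /\ (r \/ ((p /\ ((p \/ q) /\ r)) /\ p))) /\ ((p /\ ((p \/ q) /\ r)) /\ p)) /\ ((p \/ q) /\ r)))

g1 = p \/ q
g2 = g1 /\ r = (p \/ q) /\ r
g3 = p /\ g2 = p /\ ((p \/ q) /\ r)
g4 = g3 /\ p = (p /\ ((p \/ q) /\ r)) /\ p
g5 = r \/ g4 = r \/ ((p /\ ((p \/ q) /\ r)) /\ p)
g6 = g4 /\ g5 = ((p /\ ((p \/ q) /\ r)) /\ p) /\ (r \/ ((p /\ ((p \/ q) /\ r)) /\ p))
g7 = g6 /\ g4 = (((p /\ ((p \/ q) /\ r)) /\ p) /\ (r \/ ((p /\ ((p \/ q) /\ r)) /\ p))) /\ ((p /\ ((p \/ q) /\ r)) /\ p)
g8 = g7 /\ g2 = ((((p /\ ((p \/ q) /\ r)) /\ p) /\ (r \/ ((p /\ ((p \/ q) /\ r)) /\ p))) /\ ((p /\ ((p \/ q) /\ r)) /\ p)) /\ ((p \/ q) /\ r)
g9 = ~(g4 /\ g8) = ~(((p /\ ((p \/ q) /\ r)) /\ p) /\ (((((p /\ ((p \/ q) /\ r)) /\ p) /\ (r \/ ((p /\ ((p \/ q) /\ r)) /\ p))) /\ ((p /\ ((p \/ q) /\ r)) /\ p)) /\ ((p \/ q) /\ r)))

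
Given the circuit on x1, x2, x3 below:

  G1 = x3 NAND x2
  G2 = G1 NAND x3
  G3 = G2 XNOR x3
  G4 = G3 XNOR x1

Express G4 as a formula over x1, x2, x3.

(((x3 NAND x2) NAND x3) XNOR x3) XNOR x1

G1 = x3 NAND x2
G2 = G1 NAND x3 = (x3 NAND x2) NAND x3
G3 = G2 XNOR x3 = ((x3 NAND x2) NAND x3) XNOR x3
G4 = G3 XNOR x1 = (((x3 NAND x2) NAND x3) XNOR x3) XNOR x1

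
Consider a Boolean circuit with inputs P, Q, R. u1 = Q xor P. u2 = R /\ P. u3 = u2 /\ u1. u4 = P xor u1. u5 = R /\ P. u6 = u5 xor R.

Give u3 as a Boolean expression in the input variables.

(R /\ P) /\ (Q xor P)

u1 = Q xor P
u2 = R /\ P
u3 = u2 /\ u1 = (R /\ P) /\ (Q xor P)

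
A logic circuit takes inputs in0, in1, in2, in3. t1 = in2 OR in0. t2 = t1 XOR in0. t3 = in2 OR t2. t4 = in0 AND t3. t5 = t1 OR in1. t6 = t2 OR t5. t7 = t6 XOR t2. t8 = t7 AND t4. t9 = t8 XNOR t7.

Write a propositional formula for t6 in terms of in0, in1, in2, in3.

t1 = in2 OR in0
t2 = t1 XOR in0 = (in2 OR in0) XOR in0
t5 = t1 OR in1 = (in2 OR in0) OR in1
t6 = t2 OR t5 = ((in2 OR in0) XOR in0) OR ((in2 OR in0) OR in1)

((in2 OR in0) XOR in0) OR ((in2 OR in0) OR in1)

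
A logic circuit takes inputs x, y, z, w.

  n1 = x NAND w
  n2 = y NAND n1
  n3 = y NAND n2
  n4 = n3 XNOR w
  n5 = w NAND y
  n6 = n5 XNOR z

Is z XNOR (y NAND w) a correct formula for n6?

n5 = w NAND y
n6 = n5 XNOR z = (w NAND y) XNOR z
At x=0, y=0, z=0, w=0: circuit gives 0, formula gives 0.
At x=0, y=0, z=1, w=0: circuit gives 1, formula gives 1.
Agrees on all 16 inputs.

Yes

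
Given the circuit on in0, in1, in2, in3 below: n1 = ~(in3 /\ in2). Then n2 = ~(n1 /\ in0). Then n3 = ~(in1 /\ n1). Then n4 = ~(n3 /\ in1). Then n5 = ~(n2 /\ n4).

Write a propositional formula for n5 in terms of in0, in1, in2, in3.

~((~((~(in3 /\ in2)) /\ in0)) /\ (~((~(in1 /\ (~(in3 /\ in2)))) /\ in1)))

n1 = ~(in3 /\ in2)
n2 = ~(n1 /\ in0) = ~((~(in3 /\ in2)) /\ in0)
n3 = ~(in1 /\ n1) = ~(in1 /\ (~(in3 /\ in2)))
n4 = ~(n3 /\ in1) = ~((~(in1 /\ (~(in3 /\ in2)))) /\ in1)
n5 = ~(n2 /\ n4) = ~((~((~(in3 /\ in2)) /\ in0)) /\ (~((~(in1 /\ (~(in3 /\ in2)))) /\ in1)))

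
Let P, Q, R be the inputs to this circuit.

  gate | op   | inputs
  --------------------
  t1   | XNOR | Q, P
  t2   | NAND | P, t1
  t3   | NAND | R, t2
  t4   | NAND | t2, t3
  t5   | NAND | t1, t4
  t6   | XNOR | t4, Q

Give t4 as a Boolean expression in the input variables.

(P NAND (Q XNOR P)) NAND (R NAND (P NAND (Q XNOR P)))

t1 = Q XNOR P
t2 = P NAND t1 = P NAND (Q XNOR P)
t3 = R NAND t2 = R NAND (P NAND (Q XNOR P))
t4 = t2 NAND t3 = (P NAND (Q XNOR P)) NAND (R NAND (P NAND (Q XNOR P)))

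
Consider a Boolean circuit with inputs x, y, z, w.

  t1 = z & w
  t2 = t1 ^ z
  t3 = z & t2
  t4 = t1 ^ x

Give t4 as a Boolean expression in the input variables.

(z & w) ^ x

t1 = z & w
t4 = t1 ^ x = (z & w) ^ x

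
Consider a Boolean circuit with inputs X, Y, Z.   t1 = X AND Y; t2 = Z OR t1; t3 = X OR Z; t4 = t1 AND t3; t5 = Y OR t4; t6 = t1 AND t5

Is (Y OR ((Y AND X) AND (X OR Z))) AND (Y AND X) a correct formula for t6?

t1 = X AND Y
t3 = X OR Z
t4 = t1 AND t3 = (X AND Y) AND (X OR Z)
t5 = Y OR t4 = Y OR ((X AND Y) AND (X OR Z))
t6 = t1 AND t5 = (X AND Y) AND (Y OR ((X AND Y) AND (X OR Z)))
At X=0, Y=0, Z=0: circuit gives 0, formula gives 0.
At X=1, Y=1, Z=0: circuit gives 1, formula gives 1.
Agrees on all 8 inputs.

Yes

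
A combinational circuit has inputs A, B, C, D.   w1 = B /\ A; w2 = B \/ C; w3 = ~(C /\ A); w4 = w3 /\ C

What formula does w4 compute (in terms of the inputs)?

(~(C /\ A)) /\ C

w3 = ~(C /\ A)
w4 = w3 /\ C = (~(C /\ A)) /\ C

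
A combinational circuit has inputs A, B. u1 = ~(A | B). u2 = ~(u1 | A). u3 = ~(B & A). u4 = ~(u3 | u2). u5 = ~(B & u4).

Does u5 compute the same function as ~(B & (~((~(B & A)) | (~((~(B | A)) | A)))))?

Yes

u1 = ~(A | B)
u2 = ~(u1 | A) = ~((~(A | B)) | A)
u3 = ~(B & A)
u4 = ~(u3 | u2) = ~((~(B & A)) | (~((~(A | B)) | A)))
u5 = ~(B & u4) = ~(B & (~((~(B & A)) | (~((~(A | B)) | A)))))
At A=1, B=1: circuit gives 0, formula gives 0.
At A=0, B=0: circuit gives 1, formula gives 1.
Agrees on all 4 inputs.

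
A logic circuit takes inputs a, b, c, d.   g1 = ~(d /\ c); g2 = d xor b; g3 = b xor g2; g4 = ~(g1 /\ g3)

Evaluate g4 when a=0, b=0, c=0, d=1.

0

g1 = ~(1 /\ 0) = 1
g2 = 1 xor 0 = 1
g3 = 0 xor 1 = 1
g4 = ~(1 /\ 1) = 0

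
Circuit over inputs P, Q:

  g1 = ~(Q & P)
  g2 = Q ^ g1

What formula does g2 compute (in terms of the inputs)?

g1 = ~(Q & P)
g2 = Q ^ g1 = Q ^ (~(Q & P))

Q ^ (~(Q & P))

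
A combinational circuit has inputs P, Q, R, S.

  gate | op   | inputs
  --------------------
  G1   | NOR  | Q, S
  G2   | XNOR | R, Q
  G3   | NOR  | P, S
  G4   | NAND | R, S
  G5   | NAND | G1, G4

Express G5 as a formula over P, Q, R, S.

(Q NOR S) NAND (R NAND S)

G1 = Q NOR S
G4 = R NAND S
G5 = G1 NAND G4 = (Q NOR S) NAND (R NAND S)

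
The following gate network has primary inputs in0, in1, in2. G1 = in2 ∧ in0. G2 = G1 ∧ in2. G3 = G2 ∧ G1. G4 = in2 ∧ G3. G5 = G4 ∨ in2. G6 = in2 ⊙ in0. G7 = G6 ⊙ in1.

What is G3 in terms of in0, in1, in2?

G1 = in2 ∧ in0
G2 = G1 ∧ in2 = (in2 ∧ in0) ∧ in2
G3 = G2 ∧ G1 = ((in2 ∧ in0) ∧ in2) ∧ (in2 ∧ in0)

((in2 ∧ in0) ∧ in2) ∧ (in2 ∧ in0)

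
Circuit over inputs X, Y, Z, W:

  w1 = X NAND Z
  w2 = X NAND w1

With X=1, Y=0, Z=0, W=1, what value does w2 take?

w1 = 1 NAND 0 = 1
w2 = 1 NAND 1 = 0

0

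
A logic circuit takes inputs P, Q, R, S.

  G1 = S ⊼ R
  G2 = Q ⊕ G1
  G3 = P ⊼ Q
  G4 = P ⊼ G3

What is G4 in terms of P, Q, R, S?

G3 = P ⊼ Q
G4 = P ⊼ G3 = P ⊼ (P ⊼ Q)

P ⊼ (P ⊼ Q)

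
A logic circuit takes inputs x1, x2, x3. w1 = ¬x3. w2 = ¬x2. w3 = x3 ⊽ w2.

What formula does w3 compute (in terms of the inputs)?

x3 ⊽ ¬x2

w2 = ¬x2
w3 = x3 ⊽ w2 = x3 ⊽ ¬x2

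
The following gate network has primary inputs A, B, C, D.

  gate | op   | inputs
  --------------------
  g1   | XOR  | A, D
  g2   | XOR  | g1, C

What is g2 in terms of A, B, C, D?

(A XOR D) XOR C

g1 = A XOR D
g2 = g1 XOR C = (A XOR D) XOR C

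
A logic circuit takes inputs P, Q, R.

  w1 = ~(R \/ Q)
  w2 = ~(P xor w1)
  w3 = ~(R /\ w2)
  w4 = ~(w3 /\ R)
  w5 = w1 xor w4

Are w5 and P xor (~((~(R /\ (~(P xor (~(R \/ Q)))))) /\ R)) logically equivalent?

w1 = ~(R \/ Q)
w2 = ~(P xor w1) = ~(P xor (~(R \/ Q)))
w3 = ~(R /\ w2) = ~(R /\ (~(P xor (~(R \/ Q)))))
w4 = ~(w3 /\ R) = ~((~(R /\ (~(P xor (~(R \/ Q)))))) /\ R)
w5 = w1 xor w4 = (~(R \/ Q)) xor (~((~(R /\ (~(P xor (~(R \/ Q)))))) /\ R))
At P=0, Q=0, R=0: circuit gives 0, formula gives 1.

No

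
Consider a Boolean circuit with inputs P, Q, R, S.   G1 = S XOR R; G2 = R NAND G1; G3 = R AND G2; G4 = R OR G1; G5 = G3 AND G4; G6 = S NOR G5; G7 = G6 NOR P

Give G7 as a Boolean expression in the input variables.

G1 = S XOR R
G2 = R NAND G1 = R NAND (S XOR R)
G3 = R AND G2 = R AND (R NAND (S XOR R))
G4 = R OR G1 = R OR (S XOR R)
G5 = G3 AND G4 = (R AND (R NAND (S XOR R))) AND (R OR (S XOR R))
G6 = S NOR G5 = S NOR ((R AND (R NAND (S XOR R))) AND (R OR (S XOR R)))
G7 = G6 NOR P = (S NOR ((R AND (R NAND (S XOR R))) AND (R OR (S XOR R)))) NOR P

(S NOR ((R AND (R NAND (S XOR R))) AND (R OR (S XOR R)))) NOR P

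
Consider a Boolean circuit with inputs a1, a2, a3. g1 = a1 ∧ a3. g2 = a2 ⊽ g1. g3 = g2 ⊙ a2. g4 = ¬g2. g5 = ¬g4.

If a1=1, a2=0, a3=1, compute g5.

0

g1 = 1 ∧ 1 = 1
g2 = 0 ⊽ 1 = 0
g4 = ¬0 = 1
g5 = ¬1 = 0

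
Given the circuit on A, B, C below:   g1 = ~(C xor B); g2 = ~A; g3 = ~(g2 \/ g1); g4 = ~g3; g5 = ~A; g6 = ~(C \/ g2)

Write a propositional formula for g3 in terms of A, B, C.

g1 = ~(C xor B)
g2 = ~A
g3 = ~(g2 \/ g1) = ~(~A \/ (~(C xor B)))

~(~A \/ (~(C xor B)))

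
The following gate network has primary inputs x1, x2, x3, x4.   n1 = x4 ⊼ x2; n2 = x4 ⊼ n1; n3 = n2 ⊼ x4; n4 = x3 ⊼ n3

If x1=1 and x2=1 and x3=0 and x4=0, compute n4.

n1 = 0 ⊼ 1 = 1
n2 = 0 ⊼ 1 = 1
n3 = 1 ⊼ 0 = 1
n4 = 0 ⊼ 1 = 1

1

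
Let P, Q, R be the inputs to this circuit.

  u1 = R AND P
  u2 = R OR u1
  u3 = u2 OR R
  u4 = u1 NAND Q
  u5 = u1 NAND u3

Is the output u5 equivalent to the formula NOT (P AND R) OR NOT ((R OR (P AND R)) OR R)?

Yes

u1 = R AND P
u2 = R OR u1 = R OR (R AND P)
u3 = u2 OR R = (R OR (R AND P)) OR R
u5 = u1 NAND u3 = (R AND P) NAND ((R OR (R AND P)) OR R)
At P=1, Q=0, R=1: circuit gives 0, formula gives 0.
At P=0, Q=0, R=0: circuit gives 1, formula gives 1.
Agrees on all 8 inputs.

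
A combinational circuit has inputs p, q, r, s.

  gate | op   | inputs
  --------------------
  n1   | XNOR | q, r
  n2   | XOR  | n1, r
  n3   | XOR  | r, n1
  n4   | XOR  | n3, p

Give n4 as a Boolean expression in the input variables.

n1 = q XNOR r
n3 = r XOR n1 = r XOR (q XNOR r)
n4 = n3 XOR p = (r XOR (q XNOR r)) XOR p

(r XOR (q XNOR r)) XOR p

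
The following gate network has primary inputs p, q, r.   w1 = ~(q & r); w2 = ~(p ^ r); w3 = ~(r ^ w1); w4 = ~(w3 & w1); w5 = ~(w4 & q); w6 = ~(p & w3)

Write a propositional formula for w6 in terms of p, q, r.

~(p & (~(r ^ (~(q & r)))))

w1 = ~(q & r)
w3 = ~(r ^ w1) = ~(r ^ (~(q & r)))
w6 = ~(p & w3) = ~(p & (~(r ^ (~(q & r)))))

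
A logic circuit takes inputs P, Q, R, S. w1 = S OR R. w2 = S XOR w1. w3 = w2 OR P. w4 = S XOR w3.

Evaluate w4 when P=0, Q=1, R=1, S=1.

1

w1 = 1 OR 1 = 1
w2 = 1 XOR 1 = 0
w3 = 0 OR 0 = 0
w4 = 1 XOR 0 = 1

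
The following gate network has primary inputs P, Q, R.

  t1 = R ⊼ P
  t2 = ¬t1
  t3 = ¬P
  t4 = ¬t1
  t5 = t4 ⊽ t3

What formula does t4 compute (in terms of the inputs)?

t1 = R ⊼ P
t4 = ¬t1 = ¬(R ⊼ P)

¬(R ⊼ P)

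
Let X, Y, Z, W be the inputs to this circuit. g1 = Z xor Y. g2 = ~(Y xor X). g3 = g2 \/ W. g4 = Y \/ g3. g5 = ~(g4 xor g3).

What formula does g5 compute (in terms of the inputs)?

g2 = ~(Y xor X)
g3 = g2 \/ W = (~(Y xor X)) \/ W
g4 = Y \/ g3 = Y \/ ((~(Y xor X)) \/ W)
g5 = ~(g4 xor g3) = ~((Y \/ ((~(Y xor X)) \/ W)) xor ((~(Y xor X)) \/ W))

~((Y \/ ((~(Y xor X)) \/ W)) xor ((~(Y xor X)) \/ W))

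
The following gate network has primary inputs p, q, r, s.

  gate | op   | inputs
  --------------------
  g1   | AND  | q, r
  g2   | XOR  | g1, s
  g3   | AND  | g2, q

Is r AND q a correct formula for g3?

g1 = q AND r
g2 = g1 XOR s = (q AND r) XOR s
g3 = g2 AND q = ((q AND r) XOR s) AND q
At p=0, q=1, r=0, s=1: circuit gives 1, formula gives 0.

No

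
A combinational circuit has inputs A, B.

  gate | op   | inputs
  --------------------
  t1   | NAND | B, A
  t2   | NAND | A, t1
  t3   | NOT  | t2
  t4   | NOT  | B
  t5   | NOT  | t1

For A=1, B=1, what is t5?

1

t1 = 1 NAND 1 = 0
t5 = NOT 0 = 1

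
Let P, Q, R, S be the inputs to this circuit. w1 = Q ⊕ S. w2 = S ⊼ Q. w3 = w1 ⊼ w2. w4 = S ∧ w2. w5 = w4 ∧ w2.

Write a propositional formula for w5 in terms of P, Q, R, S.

(S ∧ (S ⊼ Q)) ∧ (S ⊼ Q)

w2 = S ⊼ Q
w4 = S ∧ w2 = S ∧ (S ⊼ Q)
w5 = w4 ∧ w2 = (S ∧ (S ⊼ Q)) ∧ (S ⊼ Q)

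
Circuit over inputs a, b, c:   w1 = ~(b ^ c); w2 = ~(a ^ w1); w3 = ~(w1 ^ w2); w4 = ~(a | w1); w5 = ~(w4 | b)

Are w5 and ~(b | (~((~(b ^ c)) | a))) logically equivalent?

Yes

w1 = ~(b ^ c)
w4 = ~(a | w1) = ~(a | (~(b ^ c)))
w5 = ~(w4 | b) = ~((~(a | (~(b ^ c)))) | b)
At a=0, b=0, c=1: circuit gives 0, formula gives 0.
At a=0, b=0, c=0: circuit gives 1, formula gives 1.
Agrees on all 8 inputs.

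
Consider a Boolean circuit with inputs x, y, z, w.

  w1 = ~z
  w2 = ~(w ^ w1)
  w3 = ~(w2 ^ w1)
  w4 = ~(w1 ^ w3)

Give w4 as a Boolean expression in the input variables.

w1 = ~z
w2 = ~(w ^ w1) = ~(w ^ ~z)
w3 = ~(w2 ^ w1) = ~((~(w ^ ~z)) ^ ~z)
w4 = ~(w1 ^ w3) = ~(~z ^ (~((~(w ^ ~z)) ^ ~z)))

~(~z ^ (~((~(w ^ ~z)) ^ ~z)))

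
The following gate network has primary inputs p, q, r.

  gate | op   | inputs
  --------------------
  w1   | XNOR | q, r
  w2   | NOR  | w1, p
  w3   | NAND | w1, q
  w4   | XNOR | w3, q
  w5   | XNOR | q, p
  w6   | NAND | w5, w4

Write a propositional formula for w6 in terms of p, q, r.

(q XNOR p) NAND (((q XNOR r) NAND q) XNOR q)

w1 = q XNOR r
w3 = w1 NAND q = (q XNOR r) NAND q
w4 = w3 XNOR q = ((q XNOR r) NAND q) XNOR q
w5 = q XNOR p
w6 = w5 NAND w4 = (q XNOR p) NAND (((q XNOR r) NAND q) XNOR q)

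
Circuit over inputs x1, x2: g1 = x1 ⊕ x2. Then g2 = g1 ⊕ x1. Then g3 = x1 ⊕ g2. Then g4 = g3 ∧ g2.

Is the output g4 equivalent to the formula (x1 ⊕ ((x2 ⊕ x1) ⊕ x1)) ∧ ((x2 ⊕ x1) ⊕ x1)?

g1 = x1 ⊕ x2
g2 = g1 ⊕ x1 = (x1 ⊕ x2) ⊕ x1
g3 = x1 ⊕ g2 = x1 ⊕ ((x1 ⊕ x2) ⊕ x1)
g4 = g3 ∧ g2 = (x1 ⊕ ((x1 ⊕ x2) ⊕ x1)) ∧ ((x1 ⊕ x2) ⊕ x1)
At x1=0, x2=0: circuit gives 0, formula gives 0.
At x1=0, x2=1: circuit gives 1, formula gives 1.
Agrees on all 4 inputs.

Yes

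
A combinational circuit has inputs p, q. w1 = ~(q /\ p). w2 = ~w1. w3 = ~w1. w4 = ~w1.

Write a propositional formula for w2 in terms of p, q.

~(~(q /\ p))

w1 = ~(q /\ p)
w2 = ~w1 = ~(~(q /\ p))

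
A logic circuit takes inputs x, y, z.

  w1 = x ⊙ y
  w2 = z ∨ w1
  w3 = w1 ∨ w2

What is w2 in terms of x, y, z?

w1 = x ⊙ y
w2 = z ∨ w1 = z ∨ (x ⊙ y)

z ∨ (x ⊙ y)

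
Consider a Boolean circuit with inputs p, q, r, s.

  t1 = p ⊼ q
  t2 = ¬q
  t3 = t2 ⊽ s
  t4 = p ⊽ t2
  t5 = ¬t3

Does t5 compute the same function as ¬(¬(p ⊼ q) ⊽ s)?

t2 = ¬q
t3 = t2 ⊽ s = ¬q ⊽ s
t5 = ¬t3 = ¬(¬q ⊽ s)
At p=0, q=0, r=0, s=0: circuit gives 1, formula gives 0.

No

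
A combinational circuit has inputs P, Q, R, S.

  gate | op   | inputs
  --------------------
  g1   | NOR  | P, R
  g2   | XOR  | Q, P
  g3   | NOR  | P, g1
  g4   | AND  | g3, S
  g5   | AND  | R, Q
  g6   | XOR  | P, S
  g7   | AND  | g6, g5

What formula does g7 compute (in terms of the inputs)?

g5 = R AND Q
g6 = P XOR S
g7 = g6 AND g5 = (P XOR S) AND (R AND Q)

(P XOR S) AND (R AND Q)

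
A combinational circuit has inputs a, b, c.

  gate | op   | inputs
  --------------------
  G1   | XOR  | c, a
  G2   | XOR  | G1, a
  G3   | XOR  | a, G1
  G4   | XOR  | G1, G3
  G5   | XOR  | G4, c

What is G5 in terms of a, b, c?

((c XOR a) XOR (a XOR (c XOR a))) XOR c

G1 = c XOR a
G3 = a XOR G1 = a XOR (c XOR a)
G4 = G1 XOR G3 = (c XOR a) XOR (a XOR (c XOR a))
G5 = G4 XOR c = ((c XOR a) XOR (a XOR (c XOR a))) XOR c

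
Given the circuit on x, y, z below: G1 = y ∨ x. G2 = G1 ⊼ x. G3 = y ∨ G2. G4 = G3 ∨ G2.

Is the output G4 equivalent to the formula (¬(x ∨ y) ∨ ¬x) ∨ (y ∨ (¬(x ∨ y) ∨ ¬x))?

Yes

G1 = y ∨ x
G2 = G1 ⊼ x = (y ∨ x) ⊼ x
G3 = y ∨ G2 = y ∨ ((y ∨ x) ⊼ x)
G4 = G3 ∨ G2 = (y ∨ ((y ∨ x) ⊼ x)) ∨ ((y ∨ x) ⊼ x)
At x=1, y=0, z=0: circuit gives 0, formula gives 0.
At x=0, y=0, z=0: circuit gives 1, formula gives 1.
Agrees on all 8 inputs.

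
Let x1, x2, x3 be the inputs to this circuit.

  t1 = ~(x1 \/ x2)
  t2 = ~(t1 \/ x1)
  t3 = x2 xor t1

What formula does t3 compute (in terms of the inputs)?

x2 xor (~(x1 \/ x2))

t1 = ~(x1 \/ x2)
t3 = x2 xor t1 = x2 xor (~(x1 \/ x2))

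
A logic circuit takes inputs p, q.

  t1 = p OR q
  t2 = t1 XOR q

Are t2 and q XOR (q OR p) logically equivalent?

Yes

t1 = p OR q
t2 = t1 XOR q = (p OR q) XOR q
At p=0, q=0: circuit gives 0, formula gives 0.
At p=1, q=0: circuit gives 1, formula gives 1.
Agrees on all 4 inputs.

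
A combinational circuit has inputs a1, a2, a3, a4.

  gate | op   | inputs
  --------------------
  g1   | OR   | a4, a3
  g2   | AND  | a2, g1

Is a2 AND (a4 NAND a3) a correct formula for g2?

g1 = a4 OR a3
g2 = a2 AND g1 = a2 AND (a4 OR a3)
At a1=0, a2=1, a3=0, a4=0: circuit gives 0, formula gives 1.

No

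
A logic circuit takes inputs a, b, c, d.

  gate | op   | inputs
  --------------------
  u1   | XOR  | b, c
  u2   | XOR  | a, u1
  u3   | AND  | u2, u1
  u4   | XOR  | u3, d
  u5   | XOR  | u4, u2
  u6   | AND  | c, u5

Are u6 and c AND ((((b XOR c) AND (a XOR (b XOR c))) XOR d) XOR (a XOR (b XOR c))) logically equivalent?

u1 = b XOR c
u2 = a XOR u1 = a XOR (b XOR c)
u3 = u2 AND u1 = (a XOR (b XOR c)) AND (b XOR c)
u4 = u3 XOR d = ((a XOR (b XOR c)) AND (b XOR c)) XOR d
u5 = u4 XOR u2 = (((a XOR (b XOR c)) AND (b XOR c)) XOR d) XOR (a XOR (b XOR c))
u6 = c AND u5 = c AND ((((a XOR (b XOR c)) AND (b XOR c)) XOR d) XOR (a XOR (b XOR c)))
At a=0, b=0, c=0, d=0: circuit gives 0, formula gives 0.
At a=0, b=0, c=1, d=1: circuit gives 1, formula gives 1.
Agrees on all 16 inputs.

Yes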